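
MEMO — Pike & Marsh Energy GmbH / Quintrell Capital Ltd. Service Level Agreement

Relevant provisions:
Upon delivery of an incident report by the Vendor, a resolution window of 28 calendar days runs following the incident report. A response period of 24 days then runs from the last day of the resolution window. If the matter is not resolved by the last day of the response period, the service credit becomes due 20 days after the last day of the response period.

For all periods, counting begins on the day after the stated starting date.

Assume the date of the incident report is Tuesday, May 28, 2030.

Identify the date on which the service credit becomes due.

The last day of the resolution window: 28 calendar days after May 28, 2030 is Jun 25, 2030.
The last day of the response period: Jun 25, 2030 + 24 days = Jul 19, 2030.
The date on which the service credit becomes due: Jul 19, 2030 + 20 days = Aug 8, 2030.

Aug 8, 2030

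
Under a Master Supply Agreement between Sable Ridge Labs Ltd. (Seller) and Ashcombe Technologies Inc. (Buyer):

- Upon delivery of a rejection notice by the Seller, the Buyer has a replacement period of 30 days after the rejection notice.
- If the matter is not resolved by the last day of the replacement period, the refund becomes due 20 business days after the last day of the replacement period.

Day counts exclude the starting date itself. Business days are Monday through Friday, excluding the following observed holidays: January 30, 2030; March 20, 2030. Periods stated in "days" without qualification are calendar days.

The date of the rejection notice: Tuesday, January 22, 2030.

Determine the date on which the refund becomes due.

The last day of the replacement period: January 22, 2030 + 30 days = February 21, 2030.
The date on which the refund becomes due: 20 business days after Thursday, February 21, 2030, skipping weekends and the listed holiday on Mar 20 — Feb 22, Feb 25, Feb 26, Feb 27, …, Mar 19, Mar 21, Mar 22 — lands on Friday, March 22, 2030.

March 22, 2030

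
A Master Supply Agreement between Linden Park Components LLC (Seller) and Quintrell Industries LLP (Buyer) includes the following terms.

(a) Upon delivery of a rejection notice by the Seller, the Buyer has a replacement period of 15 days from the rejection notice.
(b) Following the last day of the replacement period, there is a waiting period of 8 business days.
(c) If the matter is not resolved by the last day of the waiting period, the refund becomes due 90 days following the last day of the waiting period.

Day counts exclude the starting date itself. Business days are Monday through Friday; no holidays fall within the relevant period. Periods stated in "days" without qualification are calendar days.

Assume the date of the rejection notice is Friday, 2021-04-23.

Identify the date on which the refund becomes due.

The last day of the replacement period: 15 calendar days after 2021-04-23 is 2021-05-08.
The last day of the waiting period: 8 business days after Saturday, 2021-05-08, skipping weekends — May 10, May 11, May 12, May 13, May 14, May 17, May 18, May 19 — lands on Wednesday, 2021-05-19.
Adding 90 calendar days to 2021-05-19 gives 2021-08-17, which is the date on which the refund becomes due.

2021-08-17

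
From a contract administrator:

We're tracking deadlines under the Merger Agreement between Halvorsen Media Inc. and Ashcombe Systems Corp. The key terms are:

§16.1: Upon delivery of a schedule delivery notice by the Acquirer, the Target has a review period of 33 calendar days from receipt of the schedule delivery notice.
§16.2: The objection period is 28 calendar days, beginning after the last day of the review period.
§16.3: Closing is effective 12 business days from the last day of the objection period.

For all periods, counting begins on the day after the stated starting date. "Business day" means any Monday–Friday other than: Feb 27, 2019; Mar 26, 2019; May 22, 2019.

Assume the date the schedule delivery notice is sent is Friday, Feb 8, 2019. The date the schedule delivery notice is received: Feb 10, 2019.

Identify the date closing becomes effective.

Adding 33 calendar days to Feb 10, 2019 gives Mar 15, 2019, which is the last day of the review period.
The last day of the objection period: 28 calendar days after Mar 15, 2019 is Apr 12, 2019.
The date closing becomes effective: counting 12 business days from Friday, Apr 12, 2019 (Apr 15, Apr 16, Apr 17, Apr 18, …, Apr 26, Apr 29, Apr 30, skipping weekends) reaches Tuesday, Apr 30, 2019.

Apr 30, 2019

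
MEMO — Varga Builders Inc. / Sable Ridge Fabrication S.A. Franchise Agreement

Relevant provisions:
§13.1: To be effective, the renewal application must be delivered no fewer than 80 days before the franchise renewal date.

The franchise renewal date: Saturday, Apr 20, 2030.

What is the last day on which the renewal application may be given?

Counting back 80 calendar days from Apr 20, 2030 gives Jan 30, 2030.

Jan 30, 2030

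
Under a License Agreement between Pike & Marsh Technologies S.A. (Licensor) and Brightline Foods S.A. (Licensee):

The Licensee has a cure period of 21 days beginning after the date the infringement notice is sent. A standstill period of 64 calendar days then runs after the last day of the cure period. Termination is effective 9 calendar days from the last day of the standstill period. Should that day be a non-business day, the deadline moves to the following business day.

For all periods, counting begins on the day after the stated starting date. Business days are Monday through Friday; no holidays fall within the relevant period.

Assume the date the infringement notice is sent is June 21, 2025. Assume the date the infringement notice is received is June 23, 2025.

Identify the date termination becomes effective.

September 23, 2025

Adding 21 calendar days to June 21, 2025 gives July 12, 2025, which is the last day of the cure period.
The last day of the standstill period: July 12, 2025 + 64 days = September 14, 2025.
Adding 9 calendar days to September 14, 2025 gives September 23, 2025, which is the date termination becomes effective. September 23, 2025 is a Tuesday, so no roll-forward applies.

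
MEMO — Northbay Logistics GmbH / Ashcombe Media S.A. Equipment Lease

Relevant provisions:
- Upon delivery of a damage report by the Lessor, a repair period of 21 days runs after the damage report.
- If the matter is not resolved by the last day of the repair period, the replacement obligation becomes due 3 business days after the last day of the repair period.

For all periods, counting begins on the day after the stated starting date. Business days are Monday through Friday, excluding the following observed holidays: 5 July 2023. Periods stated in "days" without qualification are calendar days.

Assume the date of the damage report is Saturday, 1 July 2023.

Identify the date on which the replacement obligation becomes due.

Adding 21 calendar days to 1 July 2023 gives 22 July 2023, which is the last day of the repair period.
From Saturday, 22 July 2023, 3 business days (Jul 24, Jul 25, Jul 26, skipping weekends) brings us to Wednesday, 26 July 2023, which is the date on which the replacement obligation becomes due.

26 July 2023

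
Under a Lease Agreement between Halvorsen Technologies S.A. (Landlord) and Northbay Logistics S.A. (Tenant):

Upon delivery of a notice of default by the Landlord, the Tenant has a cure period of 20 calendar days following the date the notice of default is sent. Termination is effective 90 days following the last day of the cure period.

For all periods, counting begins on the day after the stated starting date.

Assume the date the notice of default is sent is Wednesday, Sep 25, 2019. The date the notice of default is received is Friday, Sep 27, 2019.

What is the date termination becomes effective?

The last day of the cure period: 20 calendar days after Sep 25, 2019 is Oct 15, 2019.
The date termination becomes effective: 90 calendar days after Oct 15, 2019 is Jan 13, 2020.

Jan 13, 2020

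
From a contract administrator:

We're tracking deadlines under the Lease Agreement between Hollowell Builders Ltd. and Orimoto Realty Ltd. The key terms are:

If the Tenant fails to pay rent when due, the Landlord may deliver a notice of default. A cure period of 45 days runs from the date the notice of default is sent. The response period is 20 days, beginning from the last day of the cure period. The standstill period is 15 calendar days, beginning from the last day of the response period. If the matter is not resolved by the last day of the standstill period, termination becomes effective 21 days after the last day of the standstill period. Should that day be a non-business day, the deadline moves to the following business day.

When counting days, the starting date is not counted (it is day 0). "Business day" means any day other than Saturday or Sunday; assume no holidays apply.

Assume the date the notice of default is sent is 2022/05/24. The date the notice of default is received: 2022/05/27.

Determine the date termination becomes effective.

2022/09/02

Adding 45 calendar days to 2022/05/24 gives 2022/07/08, which is the last day of the cure period.
The last day of the response period: 2022/07/08 + 20 days = 2022/07/28.
The last day of the standstill period: 2022/07/28 + 15 days = 2022/08/12.
Adding 21 calendar days to 2022/08/12 gives 2022/09/02, which is the date termination becomes effective. 2022/09/02 is a Friday, so no roll-forward applies.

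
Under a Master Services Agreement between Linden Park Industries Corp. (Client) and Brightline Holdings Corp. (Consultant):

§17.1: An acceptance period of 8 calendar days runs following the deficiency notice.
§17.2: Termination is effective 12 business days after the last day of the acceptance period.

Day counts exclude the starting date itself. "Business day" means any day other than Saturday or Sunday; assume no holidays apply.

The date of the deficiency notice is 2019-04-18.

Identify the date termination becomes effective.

2019-05-14

Adding 8 calendar days to 2019-04-18 gives 2019-04-26, which is the last day of the acceptance period.
The date termination becomes effective: 12 business days after Friday, 2019-04-26, skipping weekends — Apr 29, Apr 30, May 1, May 2, …, May 10, May 13, May 14 — lands on Tuesday, 2019-05-14.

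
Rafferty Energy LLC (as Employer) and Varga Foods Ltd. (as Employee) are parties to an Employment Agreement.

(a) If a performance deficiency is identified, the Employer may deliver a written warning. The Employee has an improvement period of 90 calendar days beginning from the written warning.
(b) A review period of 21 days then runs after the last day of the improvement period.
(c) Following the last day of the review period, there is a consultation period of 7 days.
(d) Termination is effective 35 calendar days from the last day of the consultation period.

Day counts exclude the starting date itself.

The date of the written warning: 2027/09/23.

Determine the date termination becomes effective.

Adding 90 calendar days to 2027/09/23 gives 2027/12/22, which is the last day of the improvement period.
The last day of the review period: 2027/12/22 + 21 days = 2028/01/12.
The last day of the consultation period: 7 calendar days after 2028/01/12 is 2028/01/19.
The date termination becomes effective: 35 calendar days after 2028/01/19 is 2028/02/23.

2028/02/23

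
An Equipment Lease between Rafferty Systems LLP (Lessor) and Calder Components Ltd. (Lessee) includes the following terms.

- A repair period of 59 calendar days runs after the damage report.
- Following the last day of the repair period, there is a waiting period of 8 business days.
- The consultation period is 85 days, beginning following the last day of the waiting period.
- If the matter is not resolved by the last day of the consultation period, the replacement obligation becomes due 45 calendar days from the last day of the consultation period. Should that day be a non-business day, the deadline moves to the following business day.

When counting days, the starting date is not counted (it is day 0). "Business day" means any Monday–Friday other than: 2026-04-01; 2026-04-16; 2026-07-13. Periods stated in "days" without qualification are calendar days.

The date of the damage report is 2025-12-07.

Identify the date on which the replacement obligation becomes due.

Adding 59 calendar days to 2025-12-07 gives 2026-02-04, which is the last day of the repair period.
The last day of the waiting period: counting 8 business days from Wednesday, 2026-02-04 (Feb 5, Feb 6, Feb 9, Feb 10, Feb 11, Feb 12, Feb 13, Feb 16, skipping weekends) reaches Monday, 2026-02-16.
The last day of the consultation period: 85 calendar days after 2026-02-16 is 2026-05-12.
The date on which the replacement obligation becomes due: 2026-05-12 + 45 days = 2026-06-26. 2026-06-26 is a Friday and is not a listed holiday, so no roll-forward applies.

2026-06-26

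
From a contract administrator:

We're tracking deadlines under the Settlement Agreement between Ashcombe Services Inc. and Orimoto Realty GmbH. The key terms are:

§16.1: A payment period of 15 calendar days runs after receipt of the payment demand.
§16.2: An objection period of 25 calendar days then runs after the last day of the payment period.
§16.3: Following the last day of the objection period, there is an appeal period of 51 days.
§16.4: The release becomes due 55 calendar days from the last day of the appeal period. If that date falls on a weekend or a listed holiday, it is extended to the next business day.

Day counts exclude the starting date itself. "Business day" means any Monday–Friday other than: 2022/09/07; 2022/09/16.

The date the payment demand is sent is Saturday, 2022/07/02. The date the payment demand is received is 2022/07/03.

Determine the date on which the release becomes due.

The last day of the payment period: 2022/07/03 + 15 days = 2022/07/18.
The last day of the objection period: 25 calendar days after 2022/07/18 is 2022/08/12.
The last day of the appeal period: 2022/08/12 + 51 days = 2022/10/02.
The date on which the release becomes due: 55 calendar days after 2022/10/02 is 2022/11/26. That falls on a Saturday, so it rolls to the next business day, Monday, 2022/11/28.

2022/11/28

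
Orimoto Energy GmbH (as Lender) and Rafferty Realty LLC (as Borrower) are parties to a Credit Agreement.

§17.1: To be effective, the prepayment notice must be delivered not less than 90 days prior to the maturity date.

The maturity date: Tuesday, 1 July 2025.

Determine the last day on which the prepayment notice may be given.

1 July 2025 minus 90 days is 2 April 2025.

2 April 2025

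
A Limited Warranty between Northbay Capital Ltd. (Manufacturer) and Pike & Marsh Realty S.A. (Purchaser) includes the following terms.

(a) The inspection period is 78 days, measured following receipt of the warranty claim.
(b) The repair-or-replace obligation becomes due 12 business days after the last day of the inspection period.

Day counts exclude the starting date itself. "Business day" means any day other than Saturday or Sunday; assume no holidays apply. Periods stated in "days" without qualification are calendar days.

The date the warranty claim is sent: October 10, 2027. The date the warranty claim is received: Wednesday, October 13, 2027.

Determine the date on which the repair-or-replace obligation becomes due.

The last day of the inspection period: October 13, 2027 + 78 days = December 30, 2027.
From Thursday, December 30, 2027, 12 business days (Dec 31, Jan 3, Jan 4, Jan 5, …, Jan 13, Jan 14, Jan 17, skipping weekends) brings us to Monday, January 17, 2028, which is the date on which the repair-or-replace obligation becomes due.

January 17, 2028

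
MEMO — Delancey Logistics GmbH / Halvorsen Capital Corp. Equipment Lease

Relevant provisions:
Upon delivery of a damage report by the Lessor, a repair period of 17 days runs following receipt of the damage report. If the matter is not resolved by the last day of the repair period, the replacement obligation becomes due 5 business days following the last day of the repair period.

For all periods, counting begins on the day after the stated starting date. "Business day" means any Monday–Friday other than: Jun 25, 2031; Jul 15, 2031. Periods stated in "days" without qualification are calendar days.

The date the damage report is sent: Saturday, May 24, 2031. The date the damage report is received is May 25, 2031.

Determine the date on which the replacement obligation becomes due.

Adding 17 calendar days to May 25, 2031 gives Jun 11, 2031, which is the last day of the repair period.
From Wednesday, Jun 11, 2031, 5 business days (Jun 12, Jun 13, Jun 16, Jun 17, Jun 18, skipping weekends) brings us to Wednesday, Jun 18, 2031, which is the date on which the replacement obligation becomes due.

Jun 18, 2031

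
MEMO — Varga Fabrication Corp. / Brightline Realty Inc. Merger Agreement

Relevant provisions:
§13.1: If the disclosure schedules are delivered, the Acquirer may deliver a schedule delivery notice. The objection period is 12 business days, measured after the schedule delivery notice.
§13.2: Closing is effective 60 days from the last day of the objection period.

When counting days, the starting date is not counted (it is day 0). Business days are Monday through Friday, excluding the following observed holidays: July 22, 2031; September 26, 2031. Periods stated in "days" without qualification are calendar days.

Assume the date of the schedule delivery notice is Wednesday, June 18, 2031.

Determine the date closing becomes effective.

From Wednesday, June 18, 2031, 12 business days (Jun 19, Jun 20, Jun 23, Jun 24, …, Jul 2, Jul 3, Jul 4, skipping weekends) brings us to Friday, July 4, 2031, which is the last day of the objection period.
The date closing becomes effective: 60 calendar days after July 4, 2031 is September 2, 2031.

September 2, 2031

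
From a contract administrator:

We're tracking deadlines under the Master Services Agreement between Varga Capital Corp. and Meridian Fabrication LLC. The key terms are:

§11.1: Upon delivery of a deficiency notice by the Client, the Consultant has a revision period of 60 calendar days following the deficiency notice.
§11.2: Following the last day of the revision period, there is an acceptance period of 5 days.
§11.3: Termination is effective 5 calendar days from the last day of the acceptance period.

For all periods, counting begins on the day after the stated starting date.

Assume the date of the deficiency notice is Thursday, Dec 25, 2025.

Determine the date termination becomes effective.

The last day of the revision period: 60 calendar days after Dec 25, 2025 is Feb 23, 2026.
Adding 5 calendar days to Feb 23, 2026 gives Feb 28, 2026, which is the last day of the acceptance period.
The date termination becomes effective: 5 calendar days after Feb 28, 2026 is Mar 5, 2026.

Mar 5, 2026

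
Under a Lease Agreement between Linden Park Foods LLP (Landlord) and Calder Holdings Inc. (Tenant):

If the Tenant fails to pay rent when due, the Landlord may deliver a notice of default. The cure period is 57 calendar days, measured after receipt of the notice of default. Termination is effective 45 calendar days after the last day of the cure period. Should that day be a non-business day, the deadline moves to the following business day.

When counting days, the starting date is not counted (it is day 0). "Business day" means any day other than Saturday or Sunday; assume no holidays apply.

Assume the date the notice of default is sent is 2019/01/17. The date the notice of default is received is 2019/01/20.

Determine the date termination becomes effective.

2019/05/02

The last day of the cure period: 57 calendar days after 2019/01/20 is 2019/03/18.
Adding 45 calendar days to 2019/03/18 gives 2019/05/02, which is the date termination becomes effective. 2019/05/02 is a Thursday, so no roll-forward applies.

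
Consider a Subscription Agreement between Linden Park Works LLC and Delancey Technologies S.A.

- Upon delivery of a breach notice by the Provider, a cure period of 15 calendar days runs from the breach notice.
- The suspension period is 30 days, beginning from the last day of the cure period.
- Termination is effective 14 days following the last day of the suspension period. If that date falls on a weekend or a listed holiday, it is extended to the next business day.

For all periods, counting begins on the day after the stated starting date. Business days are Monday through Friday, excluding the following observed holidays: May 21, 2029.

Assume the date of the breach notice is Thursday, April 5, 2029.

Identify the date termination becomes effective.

The last day of the cure period: 15 calendar days after April 5, 2029 is April 20, 2029.
The last day of the suspension period: April 20, 2029 + 30 days = May 20, 2029.
The date termination becomes effective: May 20, 2029 + 14 days = June 3, 2029. That falls on a Sunday, so it rolls to the next business day, Monday, June 4, 2029.

June 4, 2029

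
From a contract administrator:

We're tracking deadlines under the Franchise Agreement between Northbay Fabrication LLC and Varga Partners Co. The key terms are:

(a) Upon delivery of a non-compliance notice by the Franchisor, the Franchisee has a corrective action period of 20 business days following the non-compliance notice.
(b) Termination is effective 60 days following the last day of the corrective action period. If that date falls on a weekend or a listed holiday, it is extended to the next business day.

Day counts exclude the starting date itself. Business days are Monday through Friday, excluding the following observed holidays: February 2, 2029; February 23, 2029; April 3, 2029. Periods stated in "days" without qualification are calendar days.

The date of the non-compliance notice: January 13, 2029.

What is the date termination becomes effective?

April 13, 2029

The last day of the corrective action period: 20 business days after Saturday, January 13, 2029, skipping weekends and the listed holiday on Feb 2 — Jan 15, Jan 16, Jan 17, Jan 18, …, Feb 8, Feb 9, Feb 12 — lands on Monday, February 12, 2029.
The date termination becomes effective: 60 calendar days after February 12, 2029 is April 13, 2029. April 13, 2029 is a Friday and is not a listed holiday, so no roll-forward applies.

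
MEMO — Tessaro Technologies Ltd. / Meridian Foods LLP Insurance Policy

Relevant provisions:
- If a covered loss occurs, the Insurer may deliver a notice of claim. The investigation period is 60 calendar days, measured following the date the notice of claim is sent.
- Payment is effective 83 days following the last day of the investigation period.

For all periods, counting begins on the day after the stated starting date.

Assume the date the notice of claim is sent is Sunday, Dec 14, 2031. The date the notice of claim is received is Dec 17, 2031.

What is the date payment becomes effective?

The last day of the investigation period: Dec 14, 2031 + 60 days = Feb 12, 2032.
Adding 83 calendar days to Feb 12, 2032 gives May 5, 2032, which is the date payment becomes effective.

May 5, 2032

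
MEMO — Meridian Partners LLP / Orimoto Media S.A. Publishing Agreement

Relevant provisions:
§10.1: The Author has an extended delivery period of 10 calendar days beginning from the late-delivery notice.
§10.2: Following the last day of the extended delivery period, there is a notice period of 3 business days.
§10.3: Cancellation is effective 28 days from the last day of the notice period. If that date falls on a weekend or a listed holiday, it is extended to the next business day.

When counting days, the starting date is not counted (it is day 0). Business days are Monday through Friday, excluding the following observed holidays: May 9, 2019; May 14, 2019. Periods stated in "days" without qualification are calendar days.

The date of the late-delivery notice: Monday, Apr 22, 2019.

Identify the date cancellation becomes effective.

The last day of the extended delivery period: 10 calendar days after Apr 22, 2019 is May 2, 2019.
The last day of the notice period: counting 3 business days from Thursday, May 2, 2019 (May 3, May 6, May 7, skipping weekends) reaches Tuesday, May 7, 2019.
The date cancellation becomes effective: 28 calendar days after May 7, 2019 is Jun 4, 2019. Jun 4, 2019 is a Tuesday and is not a listed holiday, so no roll-forward applies.

Jun 4, 2019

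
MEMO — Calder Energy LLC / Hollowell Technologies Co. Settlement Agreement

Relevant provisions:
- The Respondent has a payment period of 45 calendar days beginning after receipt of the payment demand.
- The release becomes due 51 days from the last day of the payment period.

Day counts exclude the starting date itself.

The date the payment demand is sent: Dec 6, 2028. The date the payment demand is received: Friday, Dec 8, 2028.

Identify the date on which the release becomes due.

Adding 45 calendar days to Dec 8, 2028 gives Jan 22, 2029, which is the last day of the payment period.
The date on which the release becomes due: 51 calendar days after Jan 22, 2029 is Mar 14, 2029.

Mar 14, 2029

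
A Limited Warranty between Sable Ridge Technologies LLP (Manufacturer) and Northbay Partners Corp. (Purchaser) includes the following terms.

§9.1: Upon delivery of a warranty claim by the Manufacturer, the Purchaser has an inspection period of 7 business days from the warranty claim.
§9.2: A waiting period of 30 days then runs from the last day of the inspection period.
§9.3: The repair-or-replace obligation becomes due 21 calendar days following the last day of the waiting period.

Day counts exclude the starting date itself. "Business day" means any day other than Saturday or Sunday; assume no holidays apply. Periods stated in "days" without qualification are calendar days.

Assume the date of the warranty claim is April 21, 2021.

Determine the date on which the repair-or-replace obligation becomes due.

The last day of the inspection period: 7 business days after Wednesday, April 21, 2021, skipping weekends — Apr 22, Apr 23, Apr 26, Apr 27, Apr 28, Apr 29, Apr 30 — lands on Friday, April 30, 2021.
The last day of the waiting period: April 30, 2021 + 30 days = May 30, 2021.
The date on which the repair-or-replace obligation becomes due: May 30, 2021 + 21 days = June 20, 2021.

June 20, 2021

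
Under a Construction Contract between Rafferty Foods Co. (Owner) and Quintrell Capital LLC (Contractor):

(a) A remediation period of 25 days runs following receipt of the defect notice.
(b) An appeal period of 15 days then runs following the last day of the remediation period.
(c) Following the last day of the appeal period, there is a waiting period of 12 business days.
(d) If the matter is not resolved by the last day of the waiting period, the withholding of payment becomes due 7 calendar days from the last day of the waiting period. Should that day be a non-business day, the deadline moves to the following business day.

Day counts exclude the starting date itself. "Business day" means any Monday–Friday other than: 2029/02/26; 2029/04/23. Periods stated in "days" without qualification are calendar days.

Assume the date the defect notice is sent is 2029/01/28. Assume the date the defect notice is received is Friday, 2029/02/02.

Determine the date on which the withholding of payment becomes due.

2029/04/06

The last day of the remediation period: 2029/02/02 + 25 days = 2029/02/27.
The last day of the appeal period: 2029/02/27 + 15 days = 2029/03/14.
The last day of the waiting period: 12 business days after Wednesday, 2029/03/14, skipping weekends — Mar 15, Mar 16, Mar 19, Mar 20, …, Mar 28, Mar 29, Mar 30 — lands on Friday, 2029/03/30.
Adding 7 calendar days to 2029/03/30 gives 2029/04/06, which is the date on which the withholding of payment becomes due. 2029/04/06 is a Friday and is not a listed holiday, so no roll-forward applies.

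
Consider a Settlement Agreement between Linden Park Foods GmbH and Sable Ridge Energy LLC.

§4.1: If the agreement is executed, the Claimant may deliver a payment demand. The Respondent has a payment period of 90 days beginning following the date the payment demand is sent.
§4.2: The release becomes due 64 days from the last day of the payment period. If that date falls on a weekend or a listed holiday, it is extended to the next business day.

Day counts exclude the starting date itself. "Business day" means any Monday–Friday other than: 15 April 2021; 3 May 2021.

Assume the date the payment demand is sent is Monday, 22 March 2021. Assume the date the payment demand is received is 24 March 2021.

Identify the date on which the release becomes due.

23 August 2021

The last day of the payment period: 22 March 2021 + 90 days = 20 June 2021.
The date on which the release becomes due: 20 June 2021 + 64 days = 23 August 2021. 23 August 2021 is a Monday and is not a listed holiday, so no roll-forward applies.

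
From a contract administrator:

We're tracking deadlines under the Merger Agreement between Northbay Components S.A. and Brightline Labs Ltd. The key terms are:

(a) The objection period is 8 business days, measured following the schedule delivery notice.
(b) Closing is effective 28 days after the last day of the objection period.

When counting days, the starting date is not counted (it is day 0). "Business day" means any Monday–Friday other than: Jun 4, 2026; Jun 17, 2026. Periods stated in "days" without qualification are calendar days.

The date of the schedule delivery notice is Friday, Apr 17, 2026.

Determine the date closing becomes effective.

The last day of the objection period: counting 8 business days from Friday, Apr 17, 2026 (Apr 20, Apr 21, Apr 22, Apr 23, Apr 24, Apr 27, Apr 28, Apr 29, skipping weekends) reaches Wednesday, Apr 29, 2026.
Adding 28 calendar days to Apr 29, 2026 gives May 27, 2026, which is the date closing becomes effective.

May 27, 2026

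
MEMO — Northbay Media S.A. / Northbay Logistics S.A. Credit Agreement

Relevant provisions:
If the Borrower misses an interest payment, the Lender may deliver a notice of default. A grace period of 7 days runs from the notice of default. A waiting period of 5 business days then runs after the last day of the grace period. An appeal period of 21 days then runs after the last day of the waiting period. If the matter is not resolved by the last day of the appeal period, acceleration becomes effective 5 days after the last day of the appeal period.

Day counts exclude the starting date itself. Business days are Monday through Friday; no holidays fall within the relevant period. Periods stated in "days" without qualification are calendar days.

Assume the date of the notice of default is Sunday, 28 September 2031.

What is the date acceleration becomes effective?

5 November 2031

The last day of the grace period: 7 calendar days after 28 September 2031 is 5 October 2031.
The last day of the waiting period: counting 5 business days from Sunday, 5 October 2031 (Oct 6, Oct 7, Oct 8, Oct 9, Oct 10, skipping weekends) reaches Friday, 10 October 2031.
The last day of the appeal period: 21 calendar days after 10 October 2031 is 31 October 2031.
Adding 5 calendar days to 31 October 2031 gives 5 November 2031, which is the date acceleration becomes effective.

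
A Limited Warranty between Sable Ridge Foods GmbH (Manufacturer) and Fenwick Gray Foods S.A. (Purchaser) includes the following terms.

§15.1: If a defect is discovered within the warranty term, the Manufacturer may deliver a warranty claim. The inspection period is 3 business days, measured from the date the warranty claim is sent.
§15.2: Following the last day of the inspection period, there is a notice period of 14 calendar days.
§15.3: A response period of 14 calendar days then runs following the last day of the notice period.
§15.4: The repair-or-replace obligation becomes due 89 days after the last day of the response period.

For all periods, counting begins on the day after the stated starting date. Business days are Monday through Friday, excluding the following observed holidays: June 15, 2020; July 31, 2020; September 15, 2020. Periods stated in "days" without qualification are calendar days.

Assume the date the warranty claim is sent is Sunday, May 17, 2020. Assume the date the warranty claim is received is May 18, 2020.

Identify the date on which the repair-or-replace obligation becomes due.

The last day of the inspection period: 3 business days after Sunday, May 17, 2020, skipping weekends — May 18, May 19, May 20 — lands on Wednesday, May 20, 2020.
The last day of the notice period: May 20, 2020 + 14 days = June 3, 2020.
The last day of the response period: June 3, 2020 + 14 days = June 17, 2020.
The date on which the repair-or-replace obligation becomes due: 89 calendar days after June 17, 2020 is September 14, 2020.

September 14, 2020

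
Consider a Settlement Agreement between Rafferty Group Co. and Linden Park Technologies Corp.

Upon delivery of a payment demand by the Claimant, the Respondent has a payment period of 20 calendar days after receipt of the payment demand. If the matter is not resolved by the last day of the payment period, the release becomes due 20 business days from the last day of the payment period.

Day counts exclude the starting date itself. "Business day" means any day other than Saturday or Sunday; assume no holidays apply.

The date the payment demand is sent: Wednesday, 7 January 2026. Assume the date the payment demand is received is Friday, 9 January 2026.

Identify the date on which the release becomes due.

The last day of the payment period: 9 January 2026 + 20 days = 29 January 2026.
The date on which the release becomes due: counting 20 business days from Thursday, 29 January 2026 (Jan 30, Feb 2, Feb 3, Feb 4, …, Feb 24, Feb 25, Feb 26, skipping weekends) reaches Thursday, 26 February 2026.

26 February 2026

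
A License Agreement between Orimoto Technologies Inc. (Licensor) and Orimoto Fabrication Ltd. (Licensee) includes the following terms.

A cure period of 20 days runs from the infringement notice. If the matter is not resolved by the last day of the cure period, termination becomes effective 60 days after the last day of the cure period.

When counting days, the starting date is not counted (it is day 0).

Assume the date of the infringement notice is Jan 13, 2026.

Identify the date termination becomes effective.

The last day of the cure period: Jan 13, 2026 + 20 days = Feb 2, 2026.
The date termination becomes effective: Feb 2, 2026 + 60 days = Apr 3, 2026.

Apr 3, 2026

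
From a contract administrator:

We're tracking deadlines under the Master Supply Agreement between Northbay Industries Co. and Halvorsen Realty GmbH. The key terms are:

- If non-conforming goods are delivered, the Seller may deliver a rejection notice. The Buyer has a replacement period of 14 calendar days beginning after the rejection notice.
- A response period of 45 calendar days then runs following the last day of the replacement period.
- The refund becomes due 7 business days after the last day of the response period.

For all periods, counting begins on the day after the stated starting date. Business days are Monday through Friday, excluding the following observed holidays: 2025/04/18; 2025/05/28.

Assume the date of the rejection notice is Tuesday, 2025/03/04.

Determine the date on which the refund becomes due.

The last day of the replacement period: 2025/03/04 + 14 days = 2025/03/18.
The last day of the response period: 2025/03/18 + 45 days = 2025/05/02.
From Friday, 2025/05/02, 7 business days (May 5, May 6, May 7, May 8, May 9, May 12, May 13, skipping weekends) brings us to Tuesday, 2025/05/13, which is the date on which the refund becomes due.

2025/05/13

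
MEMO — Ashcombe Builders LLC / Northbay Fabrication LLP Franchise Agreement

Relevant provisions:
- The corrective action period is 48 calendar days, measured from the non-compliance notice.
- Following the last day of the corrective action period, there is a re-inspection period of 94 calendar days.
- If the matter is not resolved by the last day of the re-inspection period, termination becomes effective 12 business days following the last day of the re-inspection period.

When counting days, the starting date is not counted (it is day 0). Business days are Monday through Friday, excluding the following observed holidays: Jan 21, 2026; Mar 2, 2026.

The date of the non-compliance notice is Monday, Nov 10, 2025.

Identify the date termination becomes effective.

Apr 17, 2026

The last day of the corrective action period: 48 calendar days after Nov 10, 2025 is Dec 28, 2025.
The last day of the re-inspection period: Dec 28, 2025 + 94 days = Apr 1, 2026.
The date termination becomes effective: 12 business days after Wednesday, Apr 1, 2026, skipping weekends — Apr 2, Apr 3, Apr 6, Apr 7, …, Apr 15, Apr 16, Apr 17 — lands on Friday, Apr 17, 2026.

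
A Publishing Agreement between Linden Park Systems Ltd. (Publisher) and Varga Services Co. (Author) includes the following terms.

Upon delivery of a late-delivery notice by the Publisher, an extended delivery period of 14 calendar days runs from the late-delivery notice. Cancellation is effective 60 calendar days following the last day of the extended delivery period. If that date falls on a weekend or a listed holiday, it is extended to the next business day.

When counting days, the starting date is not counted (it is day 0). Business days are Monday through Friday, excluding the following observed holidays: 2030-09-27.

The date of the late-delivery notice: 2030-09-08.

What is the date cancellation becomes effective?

The last day of the extended delivery period: 2030-09-08 + 14 days = 2030-09-22.
The date cancellation becomes effective: 2030-09-22 + 60 days = 2030-11-21. 2030-11-21 is a Thursday and is not a listed holiday, so no roll-forward applies.

2030-11-21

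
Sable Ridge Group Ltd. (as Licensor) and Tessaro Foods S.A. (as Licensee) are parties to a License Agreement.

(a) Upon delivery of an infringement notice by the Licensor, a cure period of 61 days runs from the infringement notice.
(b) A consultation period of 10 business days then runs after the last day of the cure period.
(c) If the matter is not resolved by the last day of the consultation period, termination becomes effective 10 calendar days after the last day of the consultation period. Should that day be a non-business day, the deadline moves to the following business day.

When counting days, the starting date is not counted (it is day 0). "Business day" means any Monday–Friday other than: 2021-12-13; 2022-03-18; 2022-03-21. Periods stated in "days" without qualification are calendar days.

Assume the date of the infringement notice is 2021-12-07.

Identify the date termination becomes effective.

2022-02-28

Adding 61 calendar days to 2021-12-07 gives 2022-02-06, which is the last day of the cure period.
The last day of the consultation period: 10 business days after Sunday, 2022-02-06, skipping weekends — Feb 7, Feb 8, Feb 9, Feb 10, Feb 11, Feb 14, Feb 15, Feb 16, Feb 17, Feb 18 — lands on Friday, 2022-02-18.
The date termination becomes effective: 10 calendar days after 2022-02-18 is 2022-02-28. 2022-02-28 is a Monday and is not a listed holiday, so no roll-forward applies.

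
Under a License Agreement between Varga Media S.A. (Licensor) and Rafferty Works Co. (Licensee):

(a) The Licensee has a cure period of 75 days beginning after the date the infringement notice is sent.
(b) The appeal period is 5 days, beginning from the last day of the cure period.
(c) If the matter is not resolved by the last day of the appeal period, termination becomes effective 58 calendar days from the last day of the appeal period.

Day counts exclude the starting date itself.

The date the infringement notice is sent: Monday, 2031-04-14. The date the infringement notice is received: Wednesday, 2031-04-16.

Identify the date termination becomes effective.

The last day of the cure period: 2031-04-14 + 75 days = 2031-06-28.
Adding 5 calendar days to 2031-06-28 gives 2031-07-03, which is the last day of the appeal period.
The date termination becomes effective: 58 calendar days after 2031-07-03 is 2031-08-30.

2031-08-30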